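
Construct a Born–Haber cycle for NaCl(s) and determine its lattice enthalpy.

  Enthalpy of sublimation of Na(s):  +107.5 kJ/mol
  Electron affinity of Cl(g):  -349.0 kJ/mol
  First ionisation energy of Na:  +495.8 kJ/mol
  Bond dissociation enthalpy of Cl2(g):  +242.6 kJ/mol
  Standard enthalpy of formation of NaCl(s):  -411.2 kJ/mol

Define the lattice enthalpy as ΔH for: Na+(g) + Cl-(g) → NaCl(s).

U = -786.8 kJ/mol

ΔHf° = 1·ΔHsub + 1·(ΣIE) + 1/2·D(Cl2) + 1·EA + U
-411.2 = 1·(+107.5) + 1·(+495.8) + 1/2·(+242.6) + 1·(-349.0) + U
U = -411.2 − (+375.6) = -786.8 kJ/mol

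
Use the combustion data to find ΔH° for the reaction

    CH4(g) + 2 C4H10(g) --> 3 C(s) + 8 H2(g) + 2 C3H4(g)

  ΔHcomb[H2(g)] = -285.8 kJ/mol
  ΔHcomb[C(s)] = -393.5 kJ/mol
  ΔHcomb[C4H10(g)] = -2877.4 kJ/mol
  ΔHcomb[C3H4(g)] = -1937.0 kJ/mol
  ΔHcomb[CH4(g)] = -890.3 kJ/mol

ΔH° = 695.8 kJ/mol

With combustion enthalpies, reactants minus products:
= [1·(-890.3) + 2·(-2877.4)] − [3·(-393.5) + 8·(-285.8) + 2·(-1937.0)]
= 695.8 kJ/mol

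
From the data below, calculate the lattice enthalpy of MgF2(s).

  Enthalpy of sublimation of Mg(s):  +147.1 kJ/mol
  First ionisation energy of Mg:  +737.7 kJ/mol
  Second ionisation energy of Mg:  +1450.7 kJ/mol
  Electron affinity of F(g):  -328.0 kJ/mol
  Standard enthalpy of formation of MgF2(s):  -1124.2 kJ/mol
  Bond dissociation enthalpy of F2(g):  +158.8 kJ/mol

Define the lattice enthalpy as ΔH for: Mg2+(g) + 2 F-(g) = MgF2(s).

U = -2962.5 kJ/mol

ΔHf° = 1·ΔHsub + 1·(ΣIE) + 1·D(F2) + 2·EA + U
-1124.2 = 1·(+147.1) + 1·(+2188.4) + 1·(+158.8) + 2·(-328.0) + U
U = -1124.2 − (+1838.3) = -2962.5 kJ/mol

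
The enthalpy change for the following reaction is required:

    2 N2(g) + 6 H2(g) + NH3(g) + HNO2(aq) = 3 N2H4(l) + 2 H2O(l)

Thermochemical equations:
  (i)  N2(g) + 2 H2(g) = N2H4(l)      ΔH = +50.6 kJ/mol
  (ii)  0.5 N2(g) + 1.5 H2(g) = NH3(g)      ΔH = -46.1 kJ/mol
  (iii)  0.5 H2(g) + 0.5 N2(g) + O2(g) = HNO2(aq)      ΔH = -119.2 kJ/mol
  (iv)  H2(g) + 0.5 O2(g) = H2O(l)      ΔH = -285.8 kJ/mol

ΔH = -254.5 kJ/mol

(i) × 3: (3)·(+50.6) = +151.8 kJ/mol
(ii) reversed: +46.1 kJ/mol
(iii) reversed: +119.2 kJ/mol
(iv) × 2: (2)·(-285.8) = -571.6 kJ/mol
ΔH = (+151.8) + (+46.1) + (+119.2) + (-571.6) = -254.5 kJ/mol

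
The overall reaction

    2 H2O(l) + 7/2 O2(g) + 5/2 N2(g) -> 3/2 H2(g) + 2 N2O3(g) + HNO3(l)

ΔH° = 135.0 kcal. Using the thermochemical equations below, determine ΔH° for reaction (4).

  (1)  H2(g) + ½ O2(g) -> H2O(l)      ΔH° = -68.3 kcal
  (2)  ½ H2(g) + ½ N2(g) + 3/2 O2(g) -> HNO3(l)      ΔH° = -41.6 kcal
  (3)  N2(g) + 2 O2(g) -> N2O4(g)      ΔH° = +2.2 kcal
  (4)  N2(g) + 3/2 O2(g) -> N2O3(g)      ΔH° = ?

ΔH° = 20.0 kcal

(1) reversed and × 2 (H2O(l) must end up as a reactant; scale by 2 for the 2 H2O(l)): (-2)·(-68.3) = +136.6 kcal
(2) as written (HNO3(l) already on the product side): -41.6 kcal
(3): not needed (N2O4(g) appears nowhere else).
(4) × 2 (×2 to match 2 N2O3(g) in the target): contributes 2·x
+135.0 = (+136.6) + (-41.6) + 2·x
x = (+135.0 − (+95.0)) / (2) = 20.0 kcal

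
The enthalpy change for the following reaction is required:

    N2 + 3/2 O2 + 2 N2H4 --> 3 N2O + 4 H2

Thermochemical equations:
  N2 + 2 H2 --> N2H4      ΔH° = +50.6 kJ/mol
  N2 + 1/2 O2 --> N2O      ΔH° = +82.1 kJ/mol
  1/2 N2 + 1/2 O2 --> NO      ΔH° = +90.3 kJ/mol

ΔH° = 145.1 kJ/mol

equation 1 reversed and × 2 (reverse to put N2H4 on the reactant side; ×2 to match 2 N2H4 in the target): (-2)·(+50.6) = -101.2 kJ/mol
equation 2 × 3 (scale by 3 for the 3 N2O): (3)·(+82.1) = +246.3 kJ/mol
equation 3: not needed (NO appears nowhere else).
Since enthalpy is a state function, ΔH° = (-2)·(+50.6) + (3)·(+82.1) = 145.1 kJ/mol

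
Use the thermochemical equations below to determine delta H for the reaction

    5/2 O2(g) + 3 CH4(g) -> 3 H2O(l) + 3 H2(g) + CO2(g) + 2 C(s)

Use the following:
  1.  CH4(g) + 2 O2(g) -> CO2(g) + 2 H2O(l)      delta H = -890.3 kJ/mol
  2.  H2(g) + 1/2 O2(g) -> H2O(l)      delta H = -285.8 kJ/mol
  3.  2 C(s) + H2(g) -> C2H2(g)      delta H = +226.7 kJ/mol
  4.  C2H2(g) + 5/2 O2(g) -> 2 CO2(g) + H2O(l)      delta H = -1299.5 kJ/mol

eq. 1 × 3 (×3 to match 3 CH4(g) in the target): (3)·(-890.3) = -2670.9 kJ/mol
eq. 2 reversed and × 2: (-2)·(-285.8) = +571.6 kJ/mol
eq. 3 reversed (reverse to put C(s) on the product side): -226.7 kJ/mol
eq. 4 reversed: +1299.5 kJ/mol
Since enthalpy is a state function, delta H = (-2670.9) + (+571.6) + (-226.7) + (+1299.5) = -1026.5 kJ/mol

delta H = -1026.5 kJ/mol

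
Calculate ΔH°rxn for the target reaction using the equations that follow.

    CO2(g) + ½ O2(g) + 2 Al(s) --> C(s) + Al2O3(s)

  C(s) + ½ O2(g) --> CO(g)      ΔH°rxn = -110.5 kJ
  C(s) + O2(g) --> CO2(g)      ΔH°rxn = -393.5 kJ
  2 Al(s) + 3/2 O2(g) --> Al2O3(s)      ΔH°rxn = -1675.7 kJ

equation 1: not needed (CO(g) appears nowhere else).
equation 2 reversed (CO2(g) must end up as a reactant): +393.5 kJ
equation 3 as written (Al2O3(s) already on the product side): -1675.7 kJ
ΔH°rxn = (-1)·(-393.5) + (1)·(-1675.7) = -1282.2 kJ

ΔH°rxn = -1282.2 kJ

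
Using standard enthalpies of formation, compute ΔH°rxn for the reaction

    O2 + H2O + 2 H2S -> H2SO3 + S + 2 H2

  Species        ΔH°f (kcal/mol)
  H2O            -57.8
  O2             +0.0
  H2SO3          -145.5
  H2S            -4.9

ΔH°rxn = -77.9 kcal/mol

ΔH°rxn = Σ nΔHf°(products) − Σ nΔHf°(reactants).
Products: 1·(-145.5) + 1·(+0.0) + 2·(+0.0) = -145.5
Reactants: 1·(+0.0) + 1·(-57.8) + 2·(-4.9) = -67.6
ΔH°rxn = (-145.5) − (-67.6) = -77.9 kcal/mol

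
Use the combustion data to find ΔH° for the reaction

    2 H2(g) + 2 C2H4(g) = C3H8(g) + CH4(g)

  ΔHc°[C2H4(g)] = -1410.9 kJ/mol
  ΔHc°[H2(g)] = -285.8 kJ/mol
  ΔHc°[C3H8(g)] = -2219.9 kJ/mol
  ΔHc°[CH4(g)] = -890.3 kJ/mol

ΔH° = -283.2 kJ/mol

With combustion enthalpies, reactants minus products:
= [2·(-285.8) + 2·(-1410.9)] − [1·(-2219.9) + 1·(-890.3)]
= -283.2 kJ/mol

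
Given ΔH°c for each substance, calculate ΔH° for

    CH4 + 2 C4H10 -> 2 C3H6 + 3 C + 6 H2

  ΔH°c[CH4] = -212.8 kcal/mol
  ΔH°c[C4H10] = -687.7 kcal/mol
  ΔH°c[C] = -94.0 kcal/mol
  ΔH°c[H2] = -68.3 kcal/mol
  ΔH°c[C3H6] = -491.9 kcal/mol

ΔH° = 87.4 kcal/mol

Using ΔH = Σ nΔHc°(reactants) − Σ nΔHc°(products):
= [1·(-212.8) + 2·(-687.7)] − [2·(-491.9) + 3·(-94.0) + 6·(-68.3)]
= 87.4 kcal/mol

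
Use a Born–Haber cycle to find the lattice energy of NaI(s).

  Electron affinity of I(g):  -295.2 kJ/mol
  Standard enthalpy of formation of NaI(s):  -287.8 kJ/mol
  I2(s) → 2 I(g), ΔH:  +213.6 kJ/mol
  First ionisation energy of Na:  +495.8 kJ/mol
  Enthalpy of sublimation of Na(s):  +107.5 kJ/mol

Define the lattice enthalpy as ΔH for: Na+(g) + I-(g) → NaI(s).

ΔHf° = 1·ΔHsub + 1·(ΣIE) + 1/2·D(I2) + 1·EA + U
-287.8 = 1·(+107.5) + 1·(+495.8) + 1/2·(+213.6) + 1·(-295.2) + U
U = -287.8 − (+414.9) = -702.7 kJ/mol

U = -702.7 kJ/mol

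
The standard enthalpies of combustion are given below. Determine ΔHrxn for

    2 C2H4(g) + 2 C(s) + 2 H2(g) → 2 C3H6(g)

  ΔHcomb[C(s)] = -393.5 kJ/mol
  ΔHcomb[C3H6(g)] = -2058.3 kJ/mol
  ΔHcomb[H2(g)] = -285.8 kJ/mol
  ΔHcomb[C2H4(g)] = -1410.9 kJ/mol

With combustion enthalpies, reactants minus products:
= [2·(-1410.9) + 2·(-393.5) + 2·(-285.8)] − [2·(-2058.3)]
= -63.8 kJ/mol

ΔHrxn = -63.8 kJ/mol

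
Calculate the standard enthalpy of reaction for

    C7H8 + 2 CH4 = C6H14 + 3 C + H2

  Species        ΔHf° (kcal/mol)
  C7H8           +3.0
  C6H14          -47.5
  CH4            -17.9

ΔH_rxn = -14.7 kcal/mol

Products: 1·(-47.5) + 3·(+0.0) + 1·(+0.0) = -47.5
Reactants: 1·(+3.0) + 2·(-17.9) = -32.8
ΔH_rxn = (-47.5) − (-32.8) = -14.7 kcal/mol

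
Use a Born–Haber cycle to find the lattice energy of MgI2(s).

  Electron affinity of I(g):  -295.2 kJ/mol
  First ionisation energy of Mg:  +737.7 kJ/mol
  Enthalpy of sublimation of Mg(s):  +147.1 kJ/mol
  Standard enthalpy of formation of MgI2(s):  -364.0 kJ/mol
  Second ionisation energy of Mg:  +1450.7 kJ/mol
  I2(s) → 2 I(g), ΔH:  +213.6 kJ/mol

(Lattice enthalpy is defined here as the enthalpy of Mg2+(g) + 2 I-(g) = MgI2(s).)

U = -2322.7 kJ/mol

ΔHf° = 1·ΔHsub + 1·(ΣIE) + 1·D(I2) + 2·EA + U
-364.0 = 1·(+147.1) + 1·(+2188.4) + 1·(+213.6) + 2·(-295.2) + U
U = -364.0 − (+1958.7) = -2322.7 kJ/mol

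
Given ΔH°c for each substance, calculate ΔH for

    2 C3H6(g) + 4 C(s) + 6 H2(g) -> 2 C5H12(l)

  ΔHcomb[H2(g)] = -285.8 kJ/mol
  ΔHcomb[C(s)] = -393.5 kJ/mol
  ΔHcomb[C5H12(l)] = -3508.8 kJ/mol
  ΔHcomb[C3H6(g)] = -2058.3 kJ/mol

Using ΔH = Σ nΔHc°(reactants) − Σ nΔHc°(products):
= [2·(-2058.3) + 4·(-393.5) + 6·(-285.8)] − [2·(-3508.8)]
= -387.8 kJ/mol

ΔH = -387.8 kJ/mol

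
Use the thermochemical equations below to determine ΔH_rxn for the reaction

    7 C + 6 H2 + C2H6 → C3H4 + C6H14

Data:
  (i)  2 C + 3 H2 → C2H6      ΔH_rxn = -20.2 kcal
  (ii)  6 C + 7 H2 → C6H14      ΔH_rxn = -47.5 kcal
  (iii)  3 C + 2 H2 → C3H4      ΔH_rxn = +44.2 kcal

ΔH_rxn = 16.9 kcal

(i) reversed: +20.2 kcal
(ii) as written: -47.5 kcal
(iii) as written: +44.2 kcal
Combining the equations, ΔH_rxn = (+20.2) + (-47.5) + (+44.2) = 16.9 kcal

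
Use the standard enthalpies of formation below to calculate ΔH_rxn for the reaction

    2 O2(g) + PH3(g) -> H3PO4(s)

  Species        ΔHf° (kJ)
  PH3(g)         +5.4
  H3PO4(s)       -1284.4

ΔH_rxn = -1289.8 kJ

Products: 1·(-1284.4) = -1284.4
Reactants: 2·(+0.0) + 1·(+5.4) = +5.4
ΔH_rxn = (-1284.4) − (+5.4) = -1289.8 kJ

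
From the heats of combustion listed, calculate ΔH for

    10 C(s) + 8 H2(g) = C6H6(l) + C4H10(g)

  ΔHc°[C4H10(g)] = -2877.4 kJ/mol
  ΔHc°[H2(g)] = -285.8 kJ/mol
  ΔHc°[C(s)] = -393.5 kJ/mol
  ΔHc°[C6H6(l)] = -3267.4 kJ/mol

ΔH = -76.6 kJ/mol

Using ΔH = Σ nΔHc°(reactants) − Σ nΔHc°(products):
= [10·(-393.5) + 8·(-285.8)] − [1·(-3267.4) + 1·(-2877.4)]
= -76.6 kJ/mol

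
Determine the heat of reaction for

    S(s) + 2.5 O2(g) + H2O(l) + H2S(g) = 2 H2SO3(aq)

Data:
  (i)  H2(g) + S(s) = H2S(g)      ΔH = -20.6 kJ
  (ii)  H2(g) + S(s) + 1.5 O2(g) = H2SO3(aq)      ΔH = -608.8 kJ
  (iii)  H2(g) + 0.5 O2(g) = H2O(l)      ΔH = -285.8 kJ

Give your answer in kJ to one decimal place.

ΔH = -911.2 kJ

(i) reversed: +20.6 kJ
(ii) × 2: (2)·(-608.8) = -1217.6 kJ
(iii) reversed: +285.8 kJ
By Hess's law, ΔH = (+20.6) + (-1217.6) + (+285.8) = -911.2 kJ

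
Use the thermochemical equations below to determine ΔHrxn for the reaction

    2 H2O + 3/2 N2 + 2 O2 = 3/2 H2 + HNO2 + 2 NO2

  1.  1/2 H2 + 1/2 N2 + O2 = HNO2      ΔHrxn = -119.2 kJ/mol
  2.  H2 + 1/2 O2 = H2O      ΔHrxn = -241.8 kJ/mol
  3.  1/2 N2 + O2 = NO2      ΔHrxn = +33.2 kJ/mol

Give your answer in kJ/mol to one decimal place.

ΔHrxn = 430.8 kJ/mol

eq. 1 as written (HNO2 already on the product side): -119.2 kJ/mol
eq. 2 reversed and × 2 (H2O must end up as a reactant; scale by 2 for the 2 H2O): (-2)·(-241.8) = +483.6 kJ/mol
eq. 3 × 2 (×2 to match 2 NO2 in the target): (2)·(+33.2) = +66.4 kJ/mol
By Hess's law, ΔHrxn = (1)·(-119.2) + (-2)·(-241.8) + (2)·(+33.2) = 430.8 kJ/mol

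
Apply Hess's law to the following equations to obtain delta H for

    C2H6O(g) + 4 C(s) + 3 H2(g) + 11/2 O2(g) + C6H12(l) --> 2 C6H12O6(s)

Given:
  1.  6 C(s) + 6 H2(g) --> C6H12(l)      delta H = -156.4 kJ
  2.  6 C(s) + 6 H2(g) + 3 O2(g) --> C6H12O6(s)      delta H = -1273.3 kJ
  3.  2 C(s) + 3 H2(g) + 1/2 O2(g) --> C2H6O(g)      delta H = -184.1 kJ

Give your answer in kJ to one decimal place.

eq. 1 reversed (reverse to put C6H12(l) on the reactant side): +156.4 kJ
eq. 2 × 2 (scale by 2 for the 2 C6H12O6(s)): (2)·(-1273.3) = -2546.6 kJ
eq. 3 reversed (C2H6O(g) must end up as a reactant): +184.1 kJ
delta H = (+156.4) + (-2546.6) + (+184.1) = -2206.1 kJ

delta H = -2206.1 kJ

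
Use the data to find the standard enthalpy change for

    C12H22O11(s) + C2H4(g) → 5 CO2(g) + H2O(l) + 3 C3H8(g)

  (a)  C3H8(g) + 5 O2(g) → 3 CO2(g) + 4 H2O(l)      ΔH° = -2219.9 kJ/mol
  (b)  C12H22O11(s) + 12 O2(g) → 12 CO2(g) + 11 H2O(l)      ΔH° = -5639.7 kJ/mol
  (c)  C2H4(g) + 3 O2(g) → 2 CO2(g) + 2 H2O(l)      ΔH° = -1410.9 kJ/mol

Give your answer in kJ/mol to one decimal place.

ΔH° = -390.9 kJ/mol

(a) reversed and × 3 (C3H8(g) must end up as a product; ×3 to match 3 C3H8(g) in the target): (-3)·(-2219.9) = +6659.7 kJ/mol
(b) as written (C12H22O11(s) already on the reactant side): -5639.7 kJ/mol
(c) as written (C2H4(g) already on the reactant side): -1410.9 kJ/mol
Combining the equations, ΔH° = (-3)·(-2219.9) + (1)·(-5639.7) + (1)·(-1410.9) = -390.9 kJ/mol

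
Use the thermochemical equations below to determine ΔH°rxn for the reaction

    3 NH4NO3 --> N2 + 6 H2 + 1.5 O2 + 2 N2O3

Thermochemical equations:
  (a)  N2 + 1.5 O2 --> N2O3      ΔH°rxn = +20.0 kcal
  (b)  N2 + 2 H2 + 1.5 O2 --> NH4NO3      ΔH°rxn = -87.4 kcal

(a) × 2: (2)·(+20.0) = +40.0 kcal
(b) reversed and × 3: (-3)·(-87.4) = +262.2 kcal
By Hess's law, ΔH°rxn = (+40.0) + (+262.2) = 302.2 kcal

ΔH°rxn = 302.2 kcal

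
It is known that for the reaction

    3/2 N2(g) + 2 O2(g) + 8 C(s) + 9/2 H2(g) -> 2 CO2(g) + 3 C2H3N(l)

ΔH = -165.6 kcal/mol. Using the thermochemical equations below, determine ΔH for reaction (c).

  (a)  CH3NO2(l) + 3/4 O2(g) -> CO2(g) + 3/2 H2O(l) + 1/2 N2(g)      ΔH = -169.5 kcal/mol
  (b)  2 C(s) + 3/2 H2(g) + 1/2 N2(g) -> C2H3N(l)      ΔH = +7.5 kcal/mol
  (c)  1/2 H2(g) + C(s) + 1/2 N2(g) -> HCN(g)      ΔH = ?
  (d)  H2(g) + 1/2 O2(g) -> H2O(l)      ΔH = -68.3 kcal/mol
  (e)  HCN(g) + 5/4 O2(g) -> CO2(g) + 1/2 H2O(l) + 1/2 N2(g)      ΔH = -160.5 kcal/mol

(a): not needed.
(b) × 3: (3)·(+7.5) = +22.5 kcal/mol
(c) × 2: contributes 2·x
(d) reversed: +68.3 kcal/mol
(e) × 2: (2)·(-160.5) = -321.0 kcal/mol
-165.6 = (+22.5) + (+68.3) + (-321.0) + 2·x
x = (-165.6 − (-230.2)) / (2) = 32.3 kcal/mol

ΔH = 32.3 kcal/mol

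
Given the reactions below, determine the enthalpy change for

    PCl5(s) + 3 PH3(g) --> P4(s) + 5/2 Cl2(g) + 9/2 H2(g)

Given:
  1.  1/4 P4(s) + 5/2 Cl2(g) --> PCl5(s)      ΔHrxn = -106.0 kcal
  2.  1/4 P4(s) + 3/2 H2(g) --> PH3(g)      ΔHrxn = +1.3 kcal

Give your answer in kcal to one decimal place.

ΔHrxn = 102.1 kcal

eq. 1 reversed (reverse to put PCl5(s) on the reactant side): +106.0 kcal
eq. 2 reversed and × 3 (reverse to put PH3(g) on the reactant side; scale by 3 for the 3 PH3(g)): (-3)·(+1.3) = -3.9 kcal
By Hess's law, ΔHrxn = (+106.0) + (-3.9) = 102.1 kcal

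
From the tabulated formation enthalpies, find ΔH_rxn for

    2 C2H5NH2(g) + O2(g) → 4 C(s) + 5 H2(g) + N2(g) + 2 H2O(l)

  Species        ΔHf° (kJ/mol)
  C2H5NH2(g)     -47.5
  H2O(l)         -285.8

ΔH°rxn = Σ nΔHf°(products) − Σ nΔHf°(reactants).
Products: 4·(+0.0) + 5·(+0.0) + 1·(+0.0) + 2·(-285.8) = -571.6
Reactants: 2·(-47.5) + 1·(+0.0) = -95.0
ΔH_rxn = (-571.6) − (-95.0) = -476.6 kJ/mol

ΔH_rxn = -476.6 kJ/mol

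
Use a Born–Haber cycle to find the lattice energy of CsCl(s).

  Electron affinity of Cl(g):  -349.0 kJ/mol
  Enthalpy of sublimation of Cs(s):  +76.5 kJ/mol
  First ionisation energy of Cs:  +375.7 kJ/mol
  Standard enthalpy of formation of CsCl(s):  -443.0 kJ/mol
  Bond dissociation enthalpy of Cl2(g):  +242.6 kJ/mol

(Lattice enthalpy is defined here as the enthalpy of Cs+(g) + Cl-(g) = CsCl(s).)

ΔHf° = 1·ΔHsub + 1·(ΣIE) + 1/2·D(Cl2) + 1·EA + U
-443.0 = 1·(+76.5) + 1·(+375.7) + 1/2·(+242.6) + 1·(-349.0) + U
U = -443.0 − (+224.5) = -667.5 kJ/mol

U = -667.5 kJ/mol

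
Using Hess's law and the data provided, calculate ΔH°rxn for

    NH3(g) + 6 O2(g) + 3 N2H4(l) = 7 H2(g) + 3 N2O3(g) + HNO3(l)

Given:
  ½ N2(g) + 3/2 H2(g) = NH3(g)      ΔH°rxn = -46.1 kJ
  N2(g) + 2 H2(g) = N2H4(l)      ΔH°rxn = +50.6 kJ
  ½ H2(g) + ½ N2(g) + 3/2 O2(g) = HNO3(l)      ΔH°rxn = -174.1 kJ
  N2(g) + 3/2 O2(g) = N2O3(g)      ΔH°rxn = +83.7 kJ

ΔH°rxn = -28.7 kJ

equation 1 reversed (NH3(g) must end up as a reactant): +46.1 kJ
equation 2 reversed and × 3 (reverse to put N2H4(l) on the reactant side; scale by 3 for the 3 N2H4(l)): (-3)·(+50.6) = -151.8 kJ
equation 3 as written (HNO3(l) already on the product side): -174.1 kJ
equation 4 × 3 (×3 to match 3 N2O3(g) in the target): (3)·(+83.7) = +251.1 kJ
ΔH°rxn = (+46.1) + (-151.8) + (-174.1) + (+251.1) = -28.7 kJ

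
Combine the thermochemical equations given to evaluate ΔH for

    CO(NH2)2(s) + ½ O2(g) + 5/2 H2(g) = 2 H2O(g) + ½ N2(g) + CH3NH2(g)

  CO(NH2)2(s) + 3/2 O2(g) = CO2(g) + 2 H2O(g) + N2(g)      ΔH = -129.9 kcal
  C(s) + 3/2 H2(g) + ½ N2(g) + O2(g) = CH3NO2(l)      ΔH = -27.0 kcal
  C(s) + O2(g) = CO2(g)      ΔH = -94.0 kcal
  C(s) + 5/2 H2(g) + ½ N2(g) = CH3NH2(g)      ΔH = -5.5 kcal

ΔH = -41.4 kcal

equation 1 as written (CO(NH2)2(s) already on the reactant side): -129.9 kcal
equation 2: not needed (CH3NO2(l) appears nowhere else).
equation 3 reversed: +94.0 kcal
equation 4 as written (CH3NH2(g) already on the product side): -5.5 kcal
ΔH = (1)·(-129.9) + (-1)·(-94.0) + (1)·(-5.5) = -41.4 kcal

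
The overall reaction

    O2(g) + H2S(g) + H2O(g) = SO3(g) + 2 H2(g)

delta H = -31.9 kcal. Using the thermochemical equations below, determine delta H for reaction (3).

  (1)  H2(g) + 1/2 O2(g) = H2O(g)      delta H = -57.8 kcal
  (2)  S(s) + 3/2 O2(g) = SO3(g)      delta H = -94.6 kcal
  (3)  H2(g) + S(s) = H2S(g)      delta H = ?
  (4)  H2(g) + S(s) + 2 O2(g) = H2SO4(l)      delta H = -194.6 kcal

delta H = -4.9 kcal

(1) reversed: +57.8 kcal
(2) as written: -94.6 kcal
(3) reversed: contributes −x
(4): not needed.
-31.9 = (+57.8) + (-94.6) − x
x = (-31.9 − (-36.8)) / (-1) = -4.9 kcal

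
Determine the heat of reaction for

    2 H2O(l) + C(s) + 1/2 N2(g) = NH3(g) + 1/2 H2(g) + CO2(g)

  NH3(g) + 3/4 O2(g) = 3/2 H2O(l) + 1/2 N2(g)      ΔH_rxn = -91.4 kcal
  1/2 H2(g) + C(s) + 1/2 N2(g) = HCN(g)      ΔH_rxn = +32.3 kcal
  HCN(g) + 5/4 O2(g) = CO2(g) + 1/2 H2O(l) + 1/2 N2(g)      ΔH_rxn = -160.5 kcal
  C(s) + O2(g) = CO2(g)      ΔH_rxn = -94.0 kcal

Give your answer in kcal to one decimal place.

ΔH_rxn = 31.6 kcal

equation 1 reversed: +91.4 kcal
equation 2 reversed: -32.3 kcal
equation 3 reversed: +160.5 kcal
equation 4 × 2: (2)·(-94.0) = -188.0 kcal
ΔH_rxn = (-1)·(-91.4) + (-1)·(+32.3) + (-1)·(-160.5) + (2)·(-94.0) = 31.6 kcal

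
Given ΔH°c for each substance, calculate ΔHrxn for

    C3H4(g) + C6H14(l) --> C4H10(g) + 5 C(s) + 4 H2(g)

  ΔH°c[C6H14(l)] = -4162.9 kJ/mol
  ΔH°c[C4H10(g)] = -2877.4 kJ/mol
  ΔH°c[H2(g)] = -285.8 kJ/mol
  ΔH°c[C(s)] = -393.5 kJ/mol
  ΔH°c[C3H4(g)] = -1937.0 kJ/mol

Using ΔH = Σ nΔHc°(reactants) − Σ nΔHc°(products):
= [1·(-1937.0) + 1·(-4162.9)] − [1·(-2877.4) + 5·(-393.5) + 4·(-285.8)]
= -111.8 kJ/mol

ΔHrxn = -111.8 kJ/mol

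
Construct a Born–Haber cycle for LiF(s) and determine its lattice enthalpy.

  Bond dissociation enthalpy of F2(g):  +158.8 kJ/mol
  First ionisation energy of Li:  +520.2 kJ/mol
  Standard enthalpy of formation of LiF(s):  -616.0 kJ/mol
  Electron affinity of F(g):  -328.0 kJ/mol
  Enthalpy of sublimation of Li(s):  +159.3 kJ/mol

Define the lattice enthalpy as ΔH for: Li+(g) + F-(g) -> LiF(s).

ΔHf° = 1·ΔHsub + 1·(ΣIE) + 1/2·D(F2) + 1·EA + U
-616.0 = 1·(+159.3) + 1·(+520.2) + 1/2·(+158.8) + 1·(-328.0) + U
U = -616.0 − (+430.9) = -1046.9 kJ/mol

U = -1046.9 kJ/mol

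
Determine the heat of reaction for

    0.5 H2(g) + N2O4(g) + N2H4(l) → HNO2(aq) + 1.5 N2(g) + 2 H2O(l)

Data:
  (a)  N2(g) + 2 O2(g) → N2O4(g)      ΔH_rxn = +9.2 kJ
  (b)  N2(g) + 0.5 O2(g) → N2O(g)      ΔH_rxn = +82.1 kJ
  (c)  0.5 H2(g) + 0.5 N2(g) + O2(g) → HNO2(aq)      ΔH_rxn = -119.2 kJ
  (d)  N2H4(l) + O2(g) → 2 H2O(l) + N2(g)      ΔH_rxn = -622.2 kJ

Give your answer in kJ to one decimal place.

(a) reversed: -9.2 kJ
(b): not needed.
(c) as written: -119.2 kJ
(d) as written: -622.2 kJ
By Hess's law, ΔH_rxn = (-1)·(+9.2) + (1)·(-119.2) + (1)·(-622.2) = -750.6 kJ

ΔH_rxn = -750.6 kJ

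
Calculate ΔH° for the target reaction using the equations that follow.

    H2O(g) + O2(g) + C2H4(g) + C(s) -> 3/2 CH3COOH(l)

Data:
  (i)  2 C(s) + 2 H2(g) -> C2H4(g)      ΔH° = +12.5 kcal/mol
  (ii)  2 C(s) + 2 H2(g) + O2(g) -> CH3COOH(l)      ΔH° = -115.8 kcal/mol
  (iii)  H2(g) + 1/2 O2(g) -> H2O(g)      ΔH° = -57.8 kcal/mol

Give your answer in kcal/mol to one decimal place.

(i) reversed (reverse to put C2H4(g) on the reactant side): -12.5 kcal/mol
(ii) × 3/2 (×3/2 to match 3/2 CH3COOH(l) in the target): (3/2)·(-115.8) = -173.7 kcal/mol
(iii) reversed (reverse to put H2O(g) on the reactant side): +57.8 kcal/mol
Since enthalpy is a state function, ΔH° = (-1)·(+12.5) + (3/2)·(-115.8) + (-1)·(-57.8) = -128.4 kcal/mol

ΔH° = -128.4 kcal/mol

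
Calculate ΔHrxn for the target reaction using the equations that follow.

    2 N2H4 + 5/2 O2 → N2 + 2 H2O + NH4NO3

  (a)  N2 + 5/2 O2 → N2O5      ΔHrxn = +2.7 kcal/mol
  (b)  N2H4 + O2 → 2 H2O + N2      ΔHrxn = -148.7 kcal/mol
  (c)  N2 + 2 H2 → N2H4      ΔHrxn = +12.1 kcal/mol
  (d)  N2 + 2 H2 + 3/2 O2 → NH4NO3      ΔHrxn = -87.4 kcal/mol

(a): not needed (N2O5 appears nowhere else).
(b) as written (H2O already on the product side): -148.7 kcal/mol
(c) reversed: -12.1 kcal/mol
(d) as written (NH4NO3 already on the product side): -87.4 kcal/mol
Combining the equations, ΔHrxn = (-148.7) + (-12.1) + (-87.4) = -248.2 kcal/mol

ΔHrxn = -248.2 kcal/mol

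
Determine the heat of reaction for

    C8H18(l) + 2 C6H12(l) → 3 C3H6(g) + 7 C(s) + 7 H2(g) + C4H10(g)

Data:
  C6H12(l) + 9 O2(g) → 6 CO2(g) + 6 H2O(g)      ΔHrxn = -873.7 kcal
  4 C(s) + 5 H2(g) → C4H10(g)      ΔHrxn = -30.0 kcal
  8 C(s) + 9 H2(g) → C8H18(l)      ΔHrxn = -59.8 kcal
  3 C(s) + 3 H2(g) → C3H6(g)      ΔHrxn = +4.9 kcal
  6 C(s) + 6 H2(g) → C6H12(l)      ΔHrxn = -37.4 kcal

ΔHrxn = 119.3 kcal

equation 1: not needed (H2O(g) appears nowhere else).
equation 2 as written (C4H10(g) already on the product side): -30.0 kcal
equation 3 reversed (C8H18(l) must end up as a reactant): +59.8 kcal
equation 4 × 3 (×3 to match 3 C3H6(g) in the target): (3)·(+4.9) = +14.7 kcal
equation 5 reversed and × 2: (-2)·(-37.4) = +74.8 kcal
ΔHrxn = (1)·(-30.0) + (-1)·(-59.8) + (3)·(+4.9) + (-2)·(-37.4) = 119.3 kcal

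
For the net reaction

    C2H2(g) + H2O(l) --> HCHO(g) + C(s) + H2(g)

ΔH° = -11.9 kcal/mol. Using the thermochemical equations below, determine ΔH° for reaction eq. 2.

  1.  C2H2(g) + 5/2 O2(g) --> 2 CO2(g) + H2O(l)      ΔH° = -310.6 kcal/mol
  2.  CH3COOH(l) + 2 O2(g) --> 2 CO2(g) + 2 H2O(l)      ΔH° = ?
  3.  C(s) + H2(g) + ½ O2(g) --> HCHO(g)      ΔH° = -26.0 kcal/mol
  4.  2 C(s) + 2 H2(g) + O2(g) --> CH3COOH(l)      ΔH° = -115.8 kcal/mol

eq. 1 as written: -310.6 kcal/mol
eq. 2 reversed: contributes −x
eq. 3 as written: -26.0 kcal/mol
eq. 4 reversed: +115.8 kcal/mol
-11.9 = (-310.6) + (-26.0) + (+115.8) − x
x = (-11.9 − (-220.8)) / (-1) = -208.9 kcal/mol

ΔH° = -208.9 kcal/mol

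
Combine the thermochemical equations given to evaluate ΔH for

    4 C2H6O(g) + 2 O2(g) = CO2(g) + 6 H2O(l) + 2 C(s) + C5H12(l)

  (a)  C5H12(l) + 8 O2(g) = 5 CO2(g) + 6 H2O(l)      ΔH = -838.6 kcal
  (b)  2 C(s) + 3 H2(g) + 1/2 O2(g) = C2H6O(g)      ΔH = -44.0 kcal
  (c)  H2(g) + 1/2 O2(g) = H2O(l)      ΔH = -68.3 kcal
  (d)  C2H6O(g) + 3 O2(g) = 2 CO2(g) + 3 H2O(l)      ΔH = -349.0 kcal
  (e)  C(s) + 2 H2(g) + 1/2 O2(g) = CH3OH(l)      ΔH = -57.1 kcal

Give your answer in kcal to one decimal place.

ΔH = -369.3 kcal

(a) reversed (C5H12(l) must end up as a product): +838.6 kcal
(b) reversed: +44.0 kcal
(c) × 3: (3)·(-68.3) = -204.9 kcal
(d) × 3: (3)·(-349.0) = -1047.0 kcal
(e): not needed (CH3OH(l) appears nowhere else).
ΔH = (+838.6) + (+44.0) + (-204.9) + (-1047.0) = -369.3 kcal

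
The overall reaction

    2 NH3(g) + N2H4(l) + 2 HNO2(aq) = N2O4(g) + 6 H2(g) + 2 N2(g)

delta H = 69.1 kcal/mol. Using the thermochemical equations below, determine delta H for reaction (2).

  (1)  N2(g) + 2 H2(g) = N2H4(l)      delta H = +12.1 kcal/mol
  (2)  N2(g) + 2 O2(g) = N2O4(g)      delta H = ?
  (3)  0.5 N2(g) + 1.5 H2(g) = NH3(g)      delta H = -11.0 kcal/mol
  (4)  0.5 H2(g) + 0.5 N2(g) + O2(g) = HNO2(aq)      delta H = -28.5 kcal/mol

delta H = 2.2 kcal/mol

(1) reversed (N2H4(l) must end up as a reactant): -12.1 kcal/mol
(2) as written (N2O4(g) already on the product side): contributes x
(3) reversed and × 2 (NH3(g) must end up as a reactant; scale by 2 for the 2 NH3(g)): (-2)·(-11.0) = +22.0 kcal/mol
(4) reversed and × 2 (HNO2(aq) must end up as a reactant; scale by 2 for the 2 HNO2(aq)): (-2)·(-28.5) = +57.0 kcal/mol
+69.1 = (-12.1) + (+22.0) + (+57.0) + x
x = (+69.1 − (+66.9)) / (1) = 2.2 kcal/mol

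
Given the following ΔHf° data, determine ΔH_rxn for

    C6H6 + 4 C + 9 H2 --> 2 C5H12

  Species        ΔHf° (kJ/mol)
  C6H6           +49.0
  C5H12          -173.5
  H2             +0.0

ΔH_rxn = -396.0 kJ/mol

Products: 2·(-173.5) = -347.0
Reactants: 1·(+49.0) + 4·(+0.0) + 9·(+0.0) = +49.0
ΔH_rxn = (-347.0) − (+49.0) = -396.0 kJ/mol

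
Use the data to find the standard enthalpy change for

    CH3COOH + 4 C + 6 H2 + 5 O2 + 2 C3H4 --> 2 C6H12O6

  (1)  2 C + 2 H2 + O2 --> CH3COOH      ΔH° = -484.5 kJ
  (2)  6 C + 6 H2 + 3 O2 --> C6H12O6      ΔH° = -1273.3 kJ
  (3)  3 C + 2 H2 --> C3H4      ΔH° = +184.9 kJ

ΔH° = -2431.9 kJ

(1) reversed: +484.5 kJ
(2) × 2: (2)·(-1273.3) = -2546.6 kJ
(3) reversed and × 2: (-2)·(+184.9) = -369.8 kJ
ΔH° = (-1)·(-484.5) + (2)·(-1273.3) + (-2)·(+184.9) = -2431.9 kJ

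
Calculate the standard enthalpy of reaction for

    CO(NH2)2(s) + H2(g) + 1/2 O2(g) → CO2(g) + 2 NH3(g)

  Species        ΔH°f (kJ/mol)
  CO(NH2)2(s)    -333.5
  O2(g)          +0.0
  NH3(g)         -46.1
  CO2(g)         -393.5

ΔH_rxn = -152.2 kJ/mol

Products: 1·(-393.5) + 2·(-46.1) = -485.7
Reactants: 1·(-333.5) + 1·(+0.0) + 1/2·(+0.0) = -333.5
ΔH_rxn = (-485.7) − (-333.5) = -152.2 kJ/mol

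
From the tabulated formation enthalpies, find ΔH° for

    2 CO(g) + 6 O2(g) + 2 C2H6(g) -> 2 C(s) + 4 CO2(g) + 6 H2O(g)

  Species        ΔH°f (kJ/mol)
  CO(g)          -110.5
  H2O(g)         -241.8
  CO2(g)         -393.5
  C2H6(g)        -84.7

ΔH°rxn = Σ nΔHf°(products) − Σ nΔHf°(reactants).
Products: 2·(+0.0) + 4·(-393.5) + 6·(-241.8) = -3024.8
Reactants: 2·(-110.5) + 6·(+0.0) + 2·(-84.7) = -390.4
ΔH° = (-3024.8) − (-390.4) = -2634.4 kJ/mol

ΔH° = -2634.4 kJ/mol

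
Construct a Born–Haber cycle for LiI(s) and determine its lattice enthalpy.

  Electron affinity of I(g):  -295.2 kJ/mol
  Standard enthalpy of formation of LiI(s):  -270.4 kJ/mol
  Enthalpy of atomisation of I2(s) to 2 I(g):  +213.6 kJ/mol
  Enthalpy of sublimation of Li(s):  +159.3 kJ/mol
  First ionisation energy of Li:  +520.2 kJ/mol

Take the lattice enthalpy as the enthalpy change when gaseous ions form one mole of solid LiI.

U = -761.5 kJ/mol

ΔHf° = 1·ΔHsub + 1·(ΣIE) + 1/2·D(I2) + 1·EA + U
-270.4 = 1·(+159.3) + 1·(+520.2) + 1/2·(+213.6) + 1·(-295.2) + U
U = -270.4 − (+491.1) = -761.5 kJ/mol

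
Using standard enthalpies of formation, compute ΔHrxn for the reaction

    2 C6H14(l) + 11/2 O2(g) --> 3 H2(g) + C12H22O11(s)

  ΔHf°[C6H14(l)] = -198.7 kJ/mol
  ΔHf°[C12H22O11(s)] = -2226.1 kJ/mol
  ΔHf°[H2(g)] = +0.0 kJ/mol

Products: 3·(+0.0) + 1·(-2226.1) = -2226.1
Reactants: 2·(-198.7) + 11/2·(+0.0) = -397.4
ΔHrxn = (-2226.1) − (-397.4) = -1828.7 kJ/mol

ΔHrxn = -1828.7 kJ/mol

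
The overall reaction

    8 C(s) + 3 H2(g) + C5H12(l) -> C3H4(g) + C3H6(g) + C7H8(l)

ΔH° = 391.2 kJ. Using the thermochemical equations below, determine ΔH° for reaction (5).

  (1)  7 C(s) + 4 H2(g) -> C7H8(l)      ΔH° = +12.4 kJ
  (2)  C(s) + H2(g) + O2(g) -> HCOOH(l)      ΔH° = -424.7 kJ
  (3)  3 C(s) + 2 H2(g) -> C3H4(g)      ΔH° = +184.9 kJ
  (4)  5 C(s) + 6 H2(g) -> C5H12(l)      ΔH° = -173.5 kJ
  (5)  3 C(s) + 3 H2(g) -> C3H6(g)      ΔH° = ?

(1) as written: +12.4 kJ
(2): not needed.
(3) as written: +184.9 kJ
(4) reversed: +173.5 kJ
(5) as written: contributes x
+391.2 = (+12.4) + (+184.9) + (+173.5) + x
x = (+391.2 − (+370.8)) / (1) = 20.4 kJ

ΔH° = 20.4 kJ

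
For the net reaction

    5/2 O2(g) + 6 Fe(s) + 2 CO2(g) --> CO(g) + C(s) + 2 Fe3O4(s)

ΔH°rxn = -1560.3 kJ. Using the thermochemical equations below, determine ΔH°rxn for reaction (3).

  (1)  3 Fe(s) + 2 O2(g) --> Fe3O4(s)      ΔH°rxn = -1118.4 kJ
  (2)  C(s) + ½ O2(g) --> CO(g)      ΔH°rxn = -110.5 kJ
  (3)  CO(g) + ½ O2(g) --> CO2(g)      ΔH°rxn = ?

ΔH°rxn = -283.0 kJ

(1) × 2: (2)·(-1118.4) = -2236.8 kJ
(2) reversed: +110.5 kJ
(3) reversed and × 2: contributes −2·x
-1560.3 = (-2236.8) + (+110.5) − 2·x
x = (-1560.3 − (-2126.3)) / (-2) = -283.0 kJ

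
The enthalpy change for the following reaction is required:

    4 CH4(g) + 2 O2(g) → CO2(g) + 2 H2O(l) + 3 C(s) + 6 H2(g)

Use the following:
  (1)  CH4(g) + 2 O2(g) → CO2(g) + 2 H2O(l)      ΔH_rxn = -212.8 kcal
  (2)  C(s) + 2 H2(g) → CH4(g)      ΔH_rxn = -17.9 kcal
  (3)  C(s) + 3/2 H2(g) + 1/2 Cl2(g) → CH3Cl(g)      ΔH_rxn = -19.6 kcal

(1) as written: -212.8 kcal
(2) reversed and × 3: (-3)·(-17.9) = +53.7 kcal
(3): not needed.
ΔH_rxn = (-212.8) + (+53.7) = -159.1 kcal

ΔH_rxn = -159.1 kcal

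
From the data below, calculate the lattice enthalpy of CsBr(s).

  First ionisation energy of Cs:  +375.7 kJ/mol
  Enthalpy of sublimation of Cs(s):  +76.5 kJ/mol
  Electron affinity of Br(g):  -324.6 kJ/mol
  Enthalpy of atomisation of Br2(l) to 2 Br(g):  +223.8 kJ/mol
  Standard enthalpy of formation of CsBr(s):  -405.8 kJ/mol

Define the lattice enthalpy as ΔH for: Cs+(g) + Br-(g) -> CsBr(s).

ΔHf° = 1·ΔHsub + 1·(ΣIE) + 1/2·D(Br2) + 1·EA + U
-405.8 = 1·(+76.5) + 1·(+375.7) + 1/2·(+223.8) + 1·(-324.6) + U
U = -405.8 − (+239.5) = -645.3 kJ/mol

U = -645.3 kJ/mol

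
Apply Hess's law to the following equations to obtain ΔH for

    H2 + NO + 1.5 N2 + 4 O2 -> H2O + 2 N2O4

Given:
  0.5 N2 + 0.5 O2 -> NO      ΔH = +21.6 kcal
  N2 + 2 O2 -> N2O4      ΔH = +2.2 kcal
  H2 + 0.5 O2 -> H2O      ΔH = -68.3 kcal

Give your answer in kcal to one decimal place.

ΔH = -85.5 kcal

equation 1 reversed (NO must end up as a reactant): -21.6 kcal
equation 2 × 2 (×2 to match 2 N2O4 in the target): (2)·(+2.2) = +4.4 kcal
equation 3 as written (H2O already on the product side): -68.3 kcal
Since enthalpy is a state function, ΔH = (-21.6) + (+4.4) + (-68.3) = -85.5 kcal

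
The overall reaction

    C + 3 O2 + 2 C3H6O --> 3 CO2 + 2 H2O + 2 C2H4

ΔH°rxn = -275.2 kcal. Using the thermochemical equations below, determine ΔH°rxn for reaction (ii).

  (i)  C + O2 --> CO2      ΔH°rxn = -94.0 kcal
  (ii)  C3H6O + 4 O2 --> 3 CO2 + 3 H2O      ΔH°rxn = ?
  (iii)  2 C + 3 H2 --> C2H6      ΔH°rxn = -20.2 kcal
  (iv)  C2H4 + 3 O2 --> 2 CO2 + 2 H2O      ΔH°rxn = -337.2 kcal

(i) as written: -94.0 kcal
(ii) × 2: contributes 2·x
(iii): not needed.
(iv) reversed and × 2: (-2)·(-337.2) = +674.4 kcal
-275.2 = (-94.0) + (+674.4) + 2·x
x = (-275.2 − (+580.4)) / (2) = -427.8 kcal

ΔH°rxn = -427.8 kcal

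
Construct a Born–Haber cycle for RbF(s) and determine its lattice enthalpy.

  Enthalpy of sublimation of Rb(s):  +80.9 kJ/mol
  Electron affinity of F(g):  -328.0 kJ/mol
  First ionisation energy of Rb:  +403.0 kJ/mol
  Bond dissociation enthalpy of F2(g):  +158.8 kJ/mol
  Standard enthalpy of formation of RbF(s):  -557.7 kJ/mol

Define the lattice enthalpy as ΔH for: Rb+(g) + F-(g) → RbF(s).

U = -793.0 kJ/mol

ΔHf° = 1·ΔHsub + 1·(ΣIE) + 1/2·D(F2) + 1·EA + U
-557.7 = 1·(+80.9) + 1·(+403.0) + 1/2·(+158.8) + 1·(-328.0) + U
U = -557.7 − (+235.3) = -793.0 kJ/mol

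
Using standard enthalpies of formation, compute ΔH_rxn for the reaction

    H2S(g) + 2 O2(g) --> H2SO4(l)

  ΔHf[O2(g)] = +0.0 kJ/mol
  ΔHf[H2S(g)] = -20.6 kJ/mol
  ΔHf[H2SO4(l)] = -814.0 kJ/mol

ΔH°rxn = Σ nΔHf°(products) − Σ nΔHf°(reactants).
Products: 1·(-814.0) = -814.0
Reactants: 1·(-20.6) + 2·(+0.0) = -20.6
ΔH_rxn = (-814.0) − (-20.6) = -793.4 kJ/mol

ΔH_rxn = -793.4 kJ/mol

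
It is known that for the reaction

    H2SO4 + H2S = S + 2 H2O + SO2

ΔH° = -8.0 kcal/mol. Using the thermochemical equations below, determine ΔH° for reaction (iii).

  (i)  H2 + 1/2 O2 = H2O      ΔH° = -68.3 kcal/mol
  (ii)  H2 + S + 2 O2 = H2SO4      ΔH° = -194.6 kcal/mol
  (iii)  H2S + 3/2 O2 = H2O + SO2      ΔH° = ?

(i) as written: -68.3 kcal/mol
(ii) reversed (H2SO4 must end up as a reactant): +194.6 kcal/mol
(iii) as written (H2S already on the reactant side): contributes x
-8.0 = (-68.3) + (+194.6) + x
x = (-8.0 − (+126.3)) / (1) = -134.3 kcal/mol

ΔH° = -134.3 kcal/mol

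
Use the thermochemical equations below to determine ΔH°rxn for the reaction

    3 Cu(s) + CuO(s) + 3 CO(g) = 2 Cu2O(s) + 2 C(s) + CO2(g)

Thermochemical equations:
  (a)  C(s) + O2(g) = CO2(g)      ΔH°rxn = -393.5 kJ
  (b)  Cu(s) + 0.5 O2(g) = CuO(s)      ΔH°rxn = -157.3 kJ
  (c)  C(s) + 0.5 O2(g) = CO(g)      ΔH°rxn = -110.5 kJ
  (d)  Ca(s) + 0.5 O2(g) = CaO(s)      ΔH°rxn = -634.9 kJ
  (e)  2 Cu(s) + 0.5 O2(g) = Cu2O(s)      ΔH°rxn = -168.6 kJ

ΔH°rxn = -241.9 kJ

(a) as written (CO2(g) already on the product side): -393.5 kJ
(b) reversed (CuO(s) must end up as a reactant): +157.3 kJ
(c) reversed and × 3 (reverse to put CO(g) on the reactant side; ×3 to match 3 CO(g) in the target): (-3)·(-110.5) = +331.5 kJ
(d): not needed (Ca(s) appears nowhere else).
(e) × 2 (×2 to match 2 Cu2O(s) in the target): (2)·(-168.6) = -337.2 kJ
ΔH°rxn = (1)·(-393.5) + (-1)·(-157.3) + (-3)·(-110.5) + (2)·(-168.6) = -241.9 kJ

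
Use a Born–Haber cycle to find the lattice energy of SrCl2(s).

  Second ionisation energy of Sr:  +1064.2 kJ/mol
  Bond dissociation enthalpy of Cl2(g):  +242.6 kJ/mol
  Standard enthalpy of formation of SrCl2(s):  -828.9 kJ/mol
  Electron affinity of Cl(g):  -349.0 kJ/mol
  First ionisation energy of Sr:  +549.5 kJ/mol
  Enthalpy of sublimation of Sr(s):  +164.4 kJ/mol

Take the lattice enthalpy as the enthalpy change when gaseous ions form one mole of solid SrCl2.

U = -2151.6 kJ/mol

ΔHf° = 1·ΔHsub + 1·(ΣIE) + 1·D(Cl2) + 2·EA + U
-828.9 = 1·(+164.4) + 1·(+1613.7) + 1·(+242.6) + 2·(-349.0) + U
U = -828.9 − (+1322.7) = -2151.6 kJ/mol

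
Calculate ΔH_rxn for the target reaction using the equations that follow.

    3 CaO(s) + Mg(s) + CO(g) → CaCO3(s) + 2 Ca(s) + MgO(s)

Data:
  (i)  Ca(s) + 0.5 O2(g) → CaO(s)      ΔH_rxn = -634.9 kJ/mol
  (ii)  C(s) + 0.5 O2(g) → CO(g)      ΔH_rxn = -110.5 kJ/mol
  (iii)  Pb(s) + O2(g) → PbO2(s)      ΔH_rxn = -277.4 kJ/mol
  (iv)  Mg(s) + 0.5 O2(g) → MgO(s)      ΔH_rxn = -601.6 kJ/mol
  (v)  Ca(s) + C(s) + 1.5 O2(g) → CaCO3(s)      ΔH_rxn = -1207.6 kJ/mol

(i) reversed and × 3: (-3)·(-634.9) = +1904.7 kJ/mol
(ii) reversed: +110.5 kJ/mol
(iii): not needed.
(iv) as written: -601.6 kJ/mol
(v) as written: -1207.6 kJ/mol
Combining the equations, ΔH_rxn = (+1904.7) + (+110.5) + (-601.6) + (-1207.6) = 206.0 kJ/mol

ΔH_rxn = 206.0 kJ/mol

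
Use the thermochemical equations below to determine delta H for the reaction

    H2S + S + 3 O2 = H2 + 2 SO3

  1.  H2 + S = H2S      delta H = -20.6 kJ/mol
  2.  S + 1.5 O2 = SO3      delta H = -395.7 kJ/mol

eq. 1 reversed (reverse to put H2S on the reactant side): +20.6 kJ/mol
eq. 2 × 2 (scale by 2 for the 2 SO3): (2)·(-395.7) = -791.4 kJ/mol
Since enthalpy is a state function, delta H = (+20.6) + (-791.4) = -770.8 kJ/mol

delta H = -770.8 kJ/mol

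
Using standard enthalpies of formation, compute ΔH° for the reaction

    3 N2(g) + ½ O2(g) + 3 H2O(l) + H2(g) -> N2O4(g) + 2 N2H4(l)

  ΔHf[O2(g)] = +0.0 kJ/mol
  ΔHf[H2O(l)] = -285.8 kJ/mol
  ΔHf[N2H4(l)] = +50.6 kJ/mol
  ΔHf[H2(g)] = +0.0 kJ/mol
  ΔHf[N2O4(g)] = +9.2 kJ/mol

Products: 1·(+9.2) + 2·(+50.6) = +110.4
Reactants: 3·(+0.0) + 1/2·(+0.0) + 3·(-285.8) + 1·(+0.0) = -857.4
ΔH° = (+110.4) − (-857.4) = 967.8 kJ/mol

ΔH° = 967.8 kJ/mol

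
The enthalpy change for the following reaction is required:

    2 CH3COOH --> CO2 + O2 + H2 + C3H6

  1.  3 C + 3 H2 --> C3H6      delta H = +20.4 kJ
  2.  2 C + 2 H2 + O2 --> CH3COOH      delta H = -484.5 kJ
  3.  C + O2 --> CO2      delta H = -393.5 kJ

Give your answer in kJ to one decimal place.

delta H = 595.9 kJ

eq. 1 as written (C3H6 already on the product side): +20.4 kJ
eq. 2 reversed and × 2 (reverse to put CH3COOH on the reactant side; scale by 2 for the 2 CH3COOH): (-2)·(-484.5) = +969.0 kJ
eq. 3 as written (CO2 already on the product side): -393.5 kJ
Summing the manipulated equations, delta H = (1)·(+20.4) + (-2)·(-484.5) + (1)·(-393.5) = 595.9 kJ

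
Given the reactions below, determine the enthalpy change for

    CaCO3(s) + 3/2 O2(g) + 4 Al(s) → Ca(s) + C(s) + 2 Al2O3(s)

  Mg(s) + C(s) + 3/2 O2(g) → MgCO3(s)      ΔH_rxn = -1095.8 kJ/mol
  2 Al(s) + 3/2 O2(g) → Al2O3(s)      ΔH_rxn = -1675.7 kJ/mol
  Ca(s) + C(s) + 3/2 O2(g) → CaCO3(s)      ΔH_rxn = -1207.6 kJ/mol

ΔH_rxn = -2143.8 kJ/mol

equation 1: not needed (Mg(s) appears nowhere else).
equation 2 × 2 (×2 to match 2 Al2O3(s) in the target): (2)·(-1675.7) = -3351.4 kJ/mol
equation 3 reversed (CaCO3(s) must end up as a reactant): +1207.6 kJ/mol
Since enthalpy is a state function, ΔH_rxn = (-3351.4) + (+1207.6) = -2143.8 kJ/mol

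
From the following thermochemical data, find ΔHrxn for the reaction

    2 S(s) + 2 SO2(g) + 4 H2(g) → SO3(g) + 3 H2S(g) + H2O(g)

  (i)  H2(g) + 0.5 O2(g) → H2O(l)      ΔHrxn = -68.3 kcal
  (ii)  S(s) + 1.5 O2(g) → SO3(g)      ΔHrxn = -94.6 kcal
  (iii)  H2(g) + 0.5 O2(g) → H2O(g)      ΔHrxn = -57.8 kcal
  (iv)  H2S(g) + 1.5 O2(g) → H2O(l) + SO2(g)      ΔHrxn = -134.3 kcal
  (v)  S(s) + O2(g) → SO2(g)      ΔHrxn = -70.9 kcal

ΔHrxn = -25.3 kcal

(i) × 3: (3)·(-68.3) = -204.9 kcal
(ii) as written: -94.6 kcal
(iii) as written: -57.8 kcal
(iv) reversed and × 3: (-3)·(-134.3) = +402.9 kcal
(v) as written: -70.9 kcal
By Hess's law, ΔHrxn = (-204.9) + (-94.6) + (-57.8) + (+402.9) + (-70.9) = -25.3 kcal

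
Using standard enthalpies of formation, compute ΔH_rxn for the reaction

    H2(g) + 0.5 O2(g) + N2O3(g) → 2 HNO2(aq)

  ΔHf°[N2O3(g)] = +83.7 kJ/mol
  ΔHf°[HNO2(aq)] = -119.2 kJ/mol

ΔH_rxn = -322.1 kJ/mol

Products: 2·(-119.2) = -238.4
Reactants: 1·(+0.0) + 1/2·(+0.0) + 1·(+83.7) = +83.7
ΔH_rxn = (-238.4) − (+83.7) = -322.1 kJ/mol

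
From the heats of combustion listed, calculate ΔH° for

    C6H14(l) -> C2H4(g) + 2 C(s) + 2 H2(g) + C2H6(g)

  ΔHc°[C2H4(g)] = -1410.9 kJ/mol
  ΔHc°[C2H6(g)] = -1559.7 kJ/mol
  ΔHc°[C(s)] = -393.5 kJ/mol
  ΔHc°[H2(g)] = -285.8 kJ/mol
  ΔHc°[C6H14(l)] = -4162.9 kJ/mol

Using ΔH = Σ nΔHc°(reactants) − Σ nΔHc°(products):
= [1·(-4162.9)] − [1·(-1410.9) + 2·(-393.5) + 2·(-285.8) + 1·(-1559.7)]
= 166.3 kJ/mol

ΔH° = 166.3 kJ/mol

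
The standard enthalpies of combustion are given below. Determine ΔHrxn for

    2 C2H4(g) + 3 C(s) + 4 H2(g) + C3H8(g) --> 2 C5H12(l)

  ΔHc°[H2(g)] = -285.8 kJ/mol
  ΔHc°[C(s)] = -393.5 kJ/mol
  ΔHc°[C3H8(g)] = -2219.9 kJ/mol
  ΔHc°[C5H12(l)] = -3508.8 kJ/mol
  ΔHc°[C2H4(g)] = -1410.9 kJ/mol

Using ΔH = Σ nΔHc°(reactants) − Σ nΔHc°(products):
= [2·(-1410.9) + 3·(-393.5) + 4·(-285.8) + 1·(-2219.9)] − [2·(-3508.8)]
= -347.8 kJ/mol

ΔHrxn = -347.8 kJ/mol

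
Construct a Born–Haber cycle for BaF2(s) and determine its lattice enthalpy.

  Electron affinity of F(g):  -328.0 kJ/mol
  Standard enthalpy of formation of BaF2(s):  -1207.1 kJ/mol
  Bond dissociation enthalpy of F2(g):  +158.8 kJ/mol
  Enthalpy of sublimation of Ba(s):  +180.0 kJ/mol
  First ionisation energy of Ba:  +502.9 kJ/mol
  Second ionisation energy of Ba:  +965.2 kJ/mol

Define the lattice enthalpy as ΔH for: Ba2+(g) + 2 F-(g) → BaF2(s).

ΔHf° = 1·ΔHsub + 1·(ΣIE) + 1·D(F2) + 2·EA + U
-1207.1 = 1·(+180.0) + 1·(+1468.1) + 1·(+158.8) + 2·(-328.0) + U
U = -1207.1 − (+1150.9) = -2358.0 kJ/mol

U = -2358.0 kJ/mol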